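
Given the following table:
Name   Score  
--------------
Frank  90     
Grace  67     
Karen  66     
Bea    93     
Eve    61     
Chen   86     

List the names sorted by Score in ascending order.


Sorting by Score (ascending):
  Eve: 61
  Karen: 66
  Grace: 67
  Chen: 86
  Frank: 90
  Bea: 93


ANSWER: Eve, Karen, Grace, Chen, Frank, Bea


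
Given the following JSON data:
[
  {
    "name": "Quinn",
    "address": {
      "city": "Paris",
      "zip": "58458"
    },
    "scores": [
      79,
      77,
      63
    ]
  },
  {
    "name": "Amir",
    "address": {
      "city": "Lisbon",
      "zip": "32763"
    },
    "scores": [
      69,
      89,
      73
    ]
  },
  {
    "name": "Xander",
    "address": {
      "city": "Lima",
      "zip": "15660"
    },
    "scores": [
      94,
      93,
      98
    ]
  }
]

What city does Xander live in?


Path: records[2].address.city
Value: Lima

ANSWER: Lima


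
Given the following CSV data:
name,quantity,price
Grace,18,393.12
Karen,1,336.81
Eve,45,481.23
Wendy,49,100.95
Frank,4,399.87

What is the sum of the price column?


Values in 'price' column:
  Row 1: 393.12
  Row 2: 336.81
  Row 3: 481.23
  Row 4: 100.95
  Row 5: 399.87
Sum = 393.12 + 336.81 + 481.23 + 100.95 + 399.87 = 1711.98

ANSWER: 1711.98


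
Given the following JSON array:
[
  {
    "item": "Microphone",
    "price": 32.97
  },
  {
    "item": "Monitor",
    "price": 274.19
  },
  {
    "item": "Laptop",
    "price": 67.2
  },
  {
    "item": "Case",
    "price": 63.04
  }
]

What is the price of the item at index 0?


Array index 0 -> Microphone
price = 32.97

ANSWER: 32.97


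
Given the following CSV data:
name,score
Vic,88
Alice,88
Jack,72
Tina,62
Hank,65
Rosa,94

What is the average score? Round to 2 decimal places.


Scores: 88, 88, 72, 62, 65, 94
Sum = 469
Count = 6
Average = 469 / 6 = 78.17

ANSWER: 78.17


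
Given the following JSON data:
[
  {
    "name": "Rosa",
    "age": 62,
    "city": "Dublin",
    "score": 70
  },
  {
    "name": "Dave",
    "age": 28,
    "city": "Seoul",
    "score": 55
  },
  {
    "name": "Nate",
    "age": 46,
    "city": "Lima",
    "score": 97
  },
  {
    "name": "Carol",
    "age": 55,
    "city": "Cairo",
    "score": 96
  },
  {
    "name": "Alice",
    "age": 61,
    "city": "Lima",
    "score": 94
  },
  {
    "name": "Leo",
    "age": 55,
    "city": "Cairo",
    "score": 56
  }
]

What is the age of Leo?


Looking up record where name = Leo
Record index: 5
Field 'age' = 55

ANSWER: 55


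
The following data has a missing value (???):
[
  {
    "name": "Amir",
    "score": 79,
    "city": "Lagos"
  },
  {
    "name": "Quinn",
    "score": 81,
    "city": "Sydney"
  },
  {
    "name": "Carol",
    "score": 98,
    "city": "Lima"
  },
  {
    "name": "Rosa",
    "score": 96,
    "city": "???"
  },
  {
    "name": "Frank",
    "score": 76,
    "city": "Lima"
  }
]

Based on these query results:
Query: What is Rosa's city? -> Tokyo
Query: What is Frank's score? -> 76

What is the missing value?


The missing value is Rosa's city
From query: Rosa's city = Tokyo

ANSWER: Tokyo


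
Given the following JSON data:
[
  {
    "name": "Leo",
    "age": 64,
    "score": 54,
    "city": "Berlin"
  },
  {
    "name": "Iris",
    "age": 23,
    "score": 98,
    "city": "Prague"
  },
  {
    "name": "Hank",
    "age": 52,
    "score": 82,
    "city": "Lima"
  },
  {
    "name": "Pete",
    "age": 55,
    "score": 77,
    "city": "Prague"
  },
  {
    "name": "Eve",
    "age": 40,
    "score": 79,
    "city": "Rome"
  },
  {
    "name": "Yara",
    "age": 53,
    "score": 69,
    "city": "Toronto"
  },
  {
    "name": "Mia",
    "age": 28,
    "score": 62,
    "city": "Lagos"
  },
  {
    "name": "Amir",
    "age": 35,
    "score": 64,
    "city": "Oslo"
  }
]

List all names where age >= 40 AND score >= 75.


Checking both conditions:
  Leo (age=64, score=54) -> no
  Iris (age=23, score=98) -> no
  Hank (age=52, score=82) -> YES
  Pete (age=55, score=77) -> YES
  Eve (age=40, score=79) -> YES
  Yara (age=53, score=69) -> no
  Mia (age=28, score=62) -> no
  Amir (age=35, score=64) -> no


ANSWER: Hank, Pete, Eve


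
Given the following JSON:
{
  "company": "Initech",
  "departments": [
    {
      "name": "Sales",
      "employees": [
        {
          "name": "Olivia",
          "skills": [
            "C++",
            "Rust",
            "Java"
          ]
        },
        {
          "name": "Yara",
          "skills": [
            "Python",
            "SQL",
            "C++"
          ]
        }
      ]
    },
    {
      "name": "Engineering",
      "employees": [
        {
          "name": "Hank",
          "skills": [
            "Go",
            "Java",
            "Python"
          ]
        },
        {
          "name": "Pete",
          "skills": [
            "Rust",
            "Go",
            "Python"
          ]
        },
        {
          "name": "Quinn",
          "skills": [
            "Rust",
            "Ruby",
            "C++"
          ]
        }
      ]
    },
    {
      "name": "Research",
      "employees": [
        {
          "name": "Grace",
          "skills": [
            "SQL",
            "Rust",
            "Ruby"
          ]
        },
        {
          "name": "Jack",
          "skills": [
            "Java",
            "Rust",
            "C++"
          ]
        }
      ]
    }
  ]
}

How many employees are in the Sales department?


Path: departments[0].employees
Count: 2

ANSWER: 2


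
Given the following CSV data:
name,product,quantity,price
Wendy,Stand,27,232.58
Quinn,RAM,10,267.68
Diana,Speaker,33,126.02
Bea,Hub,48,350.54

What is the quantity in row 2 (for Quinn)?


Row 2: Quinn
Column 'quantity' = 10

ANSWER: 10


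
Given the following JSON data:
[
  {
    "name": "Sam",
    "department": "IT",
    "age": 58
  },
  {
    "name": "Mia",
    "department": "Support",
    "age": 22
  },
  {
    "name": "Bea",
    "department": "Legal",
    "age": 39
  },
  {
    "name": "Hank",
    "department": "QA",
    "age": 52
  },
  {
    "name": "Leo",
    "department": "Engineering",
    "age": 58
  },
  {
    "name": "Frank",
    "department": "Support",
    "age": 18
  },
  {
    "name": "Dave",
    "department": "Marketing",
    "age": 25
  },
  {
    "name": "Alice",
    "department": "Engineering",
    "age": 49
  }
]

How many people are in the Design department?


Scanning records for department = Design
  No matches found
Count: 0

ANSWER: 0


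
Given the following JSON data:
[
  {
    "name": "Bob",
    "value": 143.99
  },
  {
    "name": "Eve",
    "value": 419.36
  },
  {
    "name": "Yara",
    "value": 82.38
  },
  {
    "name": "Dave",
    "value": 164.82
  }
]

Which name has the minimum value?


Comparing values:
  Bob: 143.99
  Eve: 419.36
  Yara: 82.38
  Dave: 164.82
Minimum: Yara (82.38)

ANSWER: Yara


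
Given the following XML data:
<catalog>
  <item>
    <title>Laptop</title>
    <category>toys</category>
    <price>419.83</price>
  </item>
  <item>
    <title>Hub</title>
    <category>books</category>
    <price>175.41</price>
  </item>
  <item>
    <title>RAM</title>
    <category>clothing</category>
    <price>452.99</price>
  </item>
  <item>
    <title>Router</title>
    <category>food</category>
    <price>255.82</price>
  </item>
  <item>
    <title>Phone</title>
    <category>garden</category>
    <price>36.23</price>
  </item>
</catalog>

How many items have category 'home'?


Scanning <item> elements for <category>home</category>:
Count: 0

ANSWER: 0


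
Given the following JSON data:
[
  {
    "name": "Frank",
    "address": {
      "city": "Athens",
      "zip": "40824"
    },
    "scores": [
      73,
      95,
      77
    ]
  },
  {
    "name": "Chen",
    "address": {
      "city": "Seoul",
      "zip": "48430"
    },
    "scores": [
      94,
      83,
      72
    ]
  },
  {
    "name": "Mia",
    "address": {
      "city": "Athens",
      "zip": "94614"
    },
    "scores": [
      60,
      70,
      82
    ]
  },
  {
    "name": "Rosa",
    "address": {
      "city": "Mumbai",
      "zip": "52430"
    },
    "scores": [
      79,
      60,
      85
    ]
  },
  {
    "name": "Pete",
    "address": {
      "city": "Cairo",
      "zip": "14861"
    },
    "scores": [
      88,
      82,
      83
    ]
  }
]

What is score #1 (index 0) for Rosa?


Path: records[3].scores[0]
Value: 79

ANSWER: 79


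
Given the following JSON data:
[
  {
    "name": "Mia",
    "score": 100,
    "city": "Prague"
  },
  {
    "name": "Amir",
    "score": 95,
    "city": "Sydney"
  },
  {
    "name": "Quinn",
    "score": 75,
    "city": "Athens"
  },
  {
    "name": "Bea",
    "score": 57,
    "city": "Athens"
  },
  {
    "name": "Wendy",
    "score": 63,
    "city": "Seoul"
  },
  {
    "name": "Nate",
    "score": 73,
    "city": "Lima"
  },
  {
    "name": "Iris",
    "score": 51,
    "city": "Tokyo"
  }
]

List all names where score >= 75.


Filtering records where score >= 75:
  Mia (score=100) -> YES
  Amir (score=95) -> YES
  Quinn (score=75) -> YES
  Bea (score=57) -> no
  Wendy (score=63) -> no
  Nate (score=73) -> no
  Iris (score=51) -> no


ANSWER: Mia, Amir, Quinn


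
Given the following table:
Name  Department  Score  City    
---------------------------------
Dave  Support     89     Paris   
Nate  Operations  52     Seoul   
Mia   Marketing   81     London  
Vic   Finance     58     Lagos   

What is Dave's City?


Row 1: Dave
City = Paris

ANSWER: Paris


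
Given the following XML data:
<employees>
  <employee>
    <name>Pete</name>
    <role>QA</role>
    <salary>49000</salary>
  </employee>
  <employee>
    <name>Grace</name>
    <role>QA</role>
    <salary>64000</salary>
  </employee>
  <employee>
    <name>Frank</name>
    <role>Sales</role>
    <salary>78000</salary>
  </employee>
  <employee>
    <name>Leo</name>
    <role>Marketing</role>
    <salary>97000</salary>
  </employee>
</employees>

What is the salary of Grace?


Searching for <employee> with <name>Grace</name>
Found at position 2
<salary>64000</salary>

ANSWER: 64000


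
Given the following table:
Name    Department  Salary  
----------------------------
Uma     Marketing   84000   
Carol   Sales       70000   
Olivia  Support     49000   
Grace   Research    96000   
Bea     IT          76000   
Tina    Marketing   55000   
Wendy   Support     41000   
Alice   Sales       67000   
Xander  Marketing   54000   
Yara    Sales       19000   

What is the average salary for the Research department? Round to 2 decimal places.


Research department members:
  Grace: 96000
Sum = 96000
Count = 1
Average = 96000 / 1 = 96000.00

ANSWER: 96000.00


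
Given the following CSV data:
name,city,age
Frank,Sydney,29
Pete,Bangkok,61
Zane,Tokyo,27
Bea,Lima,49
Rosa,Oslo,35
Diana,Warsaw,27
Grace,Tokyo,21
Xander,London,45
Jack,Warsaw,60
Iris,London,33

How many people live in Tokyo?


Scanning city column for 'Tokyo':
  Row 3: Zane -> MATCH
  Row 7: Grace -> MATCH
Total matches: 2

ANSWER: 2


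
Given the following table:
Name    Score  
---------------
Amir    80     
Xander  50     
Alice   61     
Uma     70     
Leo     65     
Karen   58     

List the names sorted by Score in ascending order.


Sorting by Score (ascending):
  Xander: 50
  Karen: 58
  Alice: 61
  Leo: 65
  Uma: 70
  Amir: 80


ANSWER: Xander, Karen, Alice, Leo, Uma, Amir


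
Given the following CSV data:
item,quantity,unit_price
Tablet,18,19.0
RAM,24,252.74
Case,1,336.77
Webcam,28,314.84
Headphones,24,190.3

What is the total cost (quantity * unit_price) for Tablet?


Row: Tablet
quantity = 18
unit_price = 19.0
total = 18 * 19.0 = 342.0

ANSWER: 342.0


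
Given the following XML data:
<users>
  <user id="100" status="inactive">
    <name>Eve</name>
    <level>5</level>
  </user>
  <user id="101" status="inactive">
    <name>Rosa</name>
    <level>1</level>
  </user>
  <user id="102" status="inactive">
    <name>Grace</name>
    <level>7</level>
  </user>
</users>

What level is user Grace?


Finding user: Grace
<level>7</level>

ANSWER: 7


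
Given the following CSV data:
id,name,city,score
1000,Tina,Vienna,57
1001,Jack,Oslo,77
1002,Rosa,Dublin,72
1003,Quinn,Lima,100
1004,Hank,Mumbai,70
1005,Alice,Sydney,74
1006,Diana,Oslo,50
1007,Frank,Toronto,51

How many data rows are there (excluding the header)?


Counting rows (excluding header):
Header: id,name,city,score
Data rows: 8

ANSWER: 8


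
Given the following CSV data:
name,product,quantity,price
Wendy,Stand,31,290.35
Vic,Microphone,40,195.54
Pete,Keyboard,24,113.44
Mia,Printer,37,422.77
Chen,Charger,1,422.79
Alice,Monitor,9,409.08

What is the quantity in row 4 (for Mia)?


Row 4: Mia
Column 'quantity' = 37

ANSWER: 37


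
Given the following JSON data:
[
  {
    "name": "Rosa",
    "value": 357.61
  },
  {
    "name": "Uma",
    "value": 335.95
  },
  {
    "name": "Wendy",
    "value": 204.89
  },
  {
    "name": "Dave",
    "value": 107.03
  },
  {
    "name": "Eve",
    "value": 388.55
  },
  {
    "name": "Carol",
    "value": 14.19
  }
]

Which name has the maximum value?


Comparing values:
  Rosa: 357.61
  Uma: 335.95
  Wendy: 204.89
  Dave: 107.03
  Eve: 388.55
  Carol: 14.19
Maximum: Eve (388.55)

ANSWER: Eve


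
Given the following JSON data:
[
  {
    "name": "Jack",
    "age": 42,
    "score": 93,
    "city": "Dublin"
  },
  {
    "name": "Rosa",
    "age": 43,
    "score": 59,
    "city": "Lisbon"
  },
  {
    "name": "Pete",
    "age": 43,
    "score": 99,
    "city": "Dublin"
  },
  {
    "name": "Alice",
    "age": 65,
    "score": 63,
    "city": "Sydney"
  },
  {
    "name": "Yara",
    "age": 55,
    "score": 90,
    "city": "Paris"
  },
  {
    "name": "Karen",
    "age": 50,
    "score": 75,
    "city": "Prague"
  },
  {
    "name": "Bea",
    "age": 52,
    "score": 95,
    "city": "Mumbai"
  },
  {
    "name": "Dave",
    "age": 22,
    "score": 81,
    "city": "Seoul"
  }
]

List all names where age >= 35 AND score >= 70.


Checking both conditions:
  Jack (age=42, score=93) -> YES
  Rosa (age=43, score=59) -> no
  Pete (age=43, score=99) -> YES
  Alice (age=65, score=63) -> no
  Yara (age=55, score=90) -> YES
  Karen (age=50, score=75) -> YES
  Bea (age=52, score=95) -> YES
  Dave (age=22, score=81) -> no


ANSWER: Jack, Pete, Yara, Karen, Bea


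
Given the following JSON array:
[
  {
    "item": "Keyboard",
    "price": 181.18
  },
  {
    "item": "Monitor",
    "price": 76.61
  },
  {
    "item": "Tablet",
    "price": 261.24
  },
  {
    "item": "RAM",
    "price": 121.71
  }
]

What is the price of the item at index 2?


Array index 2 -> Tablet
price = 261.24

ANSWER: 261.24


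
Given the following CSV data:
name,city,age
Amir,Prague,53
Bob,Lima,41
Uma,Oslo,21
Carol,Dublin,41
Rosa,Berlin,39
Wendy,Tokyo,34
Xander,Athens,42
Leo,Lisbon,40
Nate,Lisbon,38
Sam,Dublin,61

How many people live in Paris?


Scanning city column for 'Paris':
Total matches: 0

ANSWER: 0


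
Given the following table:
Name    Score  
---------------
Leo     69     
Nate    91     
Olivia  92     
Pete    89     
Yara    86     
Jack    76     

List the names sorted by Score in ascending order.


Sorting by Score (ascending):
  Leo: 69
  Jack: 76
  Yara: 86
  Pete: 89
  Nate: 91
  Olivia: 92


ANSWER: Leo, Jack, Yara, Pete, Nate, Olivia


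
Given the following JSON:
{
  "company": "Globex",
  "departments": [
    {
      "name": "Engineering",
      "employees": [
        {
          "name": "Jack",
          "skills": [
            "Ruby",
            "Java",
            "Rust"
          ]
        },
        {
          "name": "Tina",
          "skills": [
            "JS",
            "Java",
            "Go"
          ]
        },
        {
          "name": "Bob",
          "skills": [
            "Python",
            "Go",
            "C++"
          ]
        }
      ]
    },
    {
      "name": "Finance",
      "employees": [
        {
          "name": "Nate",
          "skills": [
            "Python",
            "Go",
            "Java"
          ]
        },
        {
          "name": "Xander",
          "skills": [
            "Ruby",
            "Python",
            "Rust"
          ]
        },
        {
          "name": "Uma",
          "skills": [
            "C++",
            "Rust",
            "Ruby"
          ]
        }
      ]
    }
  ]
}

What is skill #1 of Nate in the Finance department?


Path: departments[1].employees[0].skills[0]
Value: Python

ANSWER: Python


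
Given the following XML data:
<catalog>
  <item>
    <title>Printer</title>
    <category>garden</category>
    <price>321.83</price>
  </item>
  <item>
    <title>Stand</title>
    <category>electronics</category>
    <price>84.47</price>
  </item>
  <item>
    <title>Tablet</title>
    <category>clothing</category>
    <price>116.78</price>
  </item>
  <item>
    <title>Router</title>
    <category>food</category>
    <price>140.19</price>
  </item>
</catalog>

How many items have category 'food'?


Scanning <item> elements for <category>food</category>:
  Item 4: Router -> MATCH
Count: 1

ANSWER: 1


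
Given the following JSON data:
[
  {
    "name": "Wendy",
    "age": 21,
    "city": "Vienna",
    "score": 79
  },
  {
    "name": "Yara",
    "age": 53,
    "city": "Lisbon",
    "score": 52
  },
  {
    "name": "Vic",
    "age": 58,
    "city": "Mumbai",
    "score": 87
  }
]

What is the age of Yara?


Looking up record where name = Yara
Record index: 1
Field 'age' = 53

ANSWER: 53


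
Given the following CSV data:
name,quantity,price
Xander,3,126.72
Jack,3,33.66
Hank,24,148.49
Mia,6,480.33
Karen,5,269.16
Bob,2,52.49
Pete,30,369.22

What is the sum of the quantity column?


Values in 'quantity' column:
  Row 1: 3
  Row 2: 3
  Row 3: 24
  Row 4: 6
  Row 5: 5
  Row 6: 2
  Row 7: 30
Sum = 3 + 3 + 24 + 6 + 5 + 2 + 30 = 73

ANSWER: 73


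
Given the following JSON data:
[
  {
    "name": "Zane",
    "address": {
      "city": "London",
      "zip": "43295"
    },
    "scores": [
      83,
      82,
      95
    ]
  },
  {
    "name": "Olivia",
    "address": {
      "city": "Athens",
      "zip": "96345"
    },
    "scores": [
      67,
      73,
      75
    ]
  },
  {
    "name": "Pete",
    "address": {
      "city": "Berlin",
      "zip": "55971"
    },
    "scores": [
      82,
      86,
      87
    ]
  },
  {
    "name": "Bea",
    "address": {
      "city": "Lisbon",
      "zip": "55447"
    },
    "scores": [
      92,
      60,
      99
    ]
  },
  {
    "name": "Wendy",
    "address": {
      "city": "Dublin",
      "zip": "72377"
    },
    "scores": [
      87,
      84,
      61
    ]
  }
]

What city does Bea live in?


Path: records[3].address.city
Value: Lisbon

ANSWER: Lisbon


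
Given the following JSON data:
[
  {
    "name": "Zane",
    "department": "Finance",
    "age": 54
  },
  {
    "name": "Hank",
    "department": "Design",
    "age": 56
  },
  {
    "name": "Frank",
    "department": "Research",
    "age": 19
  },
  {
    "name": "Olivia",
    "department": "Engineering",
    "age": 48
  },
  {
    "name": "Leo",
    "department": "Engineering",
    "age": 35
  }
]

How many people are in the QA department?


Scanning records for department = QA
  No matches found
Count: 0

ANSWER: 0


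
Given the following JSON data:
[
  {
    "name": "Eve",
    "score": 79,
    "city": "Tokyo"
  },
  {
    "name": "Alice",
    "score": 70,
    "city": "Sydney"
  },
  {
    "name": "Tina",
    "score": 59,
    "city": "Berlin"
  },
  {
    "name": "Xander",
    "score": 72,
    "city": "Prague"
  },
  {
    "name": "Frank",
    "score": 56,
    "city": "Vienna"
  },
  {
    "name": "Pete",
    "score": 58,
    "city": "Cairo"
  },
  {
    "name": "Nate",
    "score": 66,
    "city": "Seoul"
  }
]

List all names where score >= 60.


Filtering records where score >= 60:
  Eve (score=79) -> YES
  Alice (score=70) -> YES
  Tina (score=59) -> no
  Xander (score=72) -> YES
  Frank (score=56) -> no
  Pete (score=58) -> no
  Nate (score=66) -> YES


ANSWER: Eve, Alice, Xander, Nate


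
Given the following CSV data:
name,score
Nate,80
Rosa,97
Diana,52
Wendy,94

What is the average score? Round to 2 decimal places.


Scores: 80, 97, 52, 94
Sum = 323
Count = 4
Average = 323 / 4 = 80.75

ANSWER: 80.75


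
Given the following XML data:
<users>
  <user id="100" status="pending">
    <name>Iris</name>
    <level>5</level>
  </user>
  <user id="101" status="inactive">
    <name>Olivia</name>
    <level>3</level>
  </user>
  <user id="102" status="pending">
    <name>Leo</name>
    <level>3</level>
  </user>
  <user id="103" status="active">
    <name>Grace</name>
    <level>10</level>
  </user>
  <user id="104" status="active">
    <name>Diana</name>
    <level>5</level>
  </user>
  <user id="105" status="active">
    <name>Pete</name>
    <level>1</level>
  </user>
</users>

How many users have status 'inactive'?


Counting users with status='inactive':
  Olivia (id=101) -> MATCH
Count: 1

ANSWER: 1


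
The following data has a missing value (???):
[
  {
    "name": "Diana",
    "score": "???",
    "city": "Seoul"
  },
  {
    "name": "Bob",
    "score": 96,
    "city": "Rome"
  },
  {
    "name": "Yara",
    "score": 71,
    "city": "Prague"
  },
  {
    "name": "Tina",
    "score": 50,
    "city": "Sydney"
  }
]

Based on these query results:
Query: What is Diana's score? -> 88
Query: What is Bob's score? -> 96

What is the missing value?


The missing value is Diana's score
From query: Diana's score = 88

ANSWER: 88


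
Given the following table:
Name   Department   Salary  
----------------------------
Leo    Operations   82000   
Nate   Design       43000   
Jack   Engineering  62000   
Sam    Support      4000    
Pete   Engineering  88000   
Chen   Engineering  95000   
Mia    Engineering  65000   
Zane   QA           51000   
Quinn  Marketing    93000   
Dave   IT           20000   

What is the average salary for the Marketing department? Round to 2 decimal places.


Marketing department members:
  Quinn: 93000
Sum = 93000
Count = 1
Average = 93000 / 1 = 93000.00

ANSWER: 93000.00


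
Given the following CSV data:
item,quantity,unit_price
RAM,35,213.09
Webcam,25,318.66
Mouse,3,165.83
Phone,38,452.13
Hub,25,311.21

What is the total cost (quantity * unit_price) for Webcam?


Row: Webcam
quantity = 25
unit_price = 318.66
total = 25 * 318.66 = 7966.5

ANSWER: 7966.5


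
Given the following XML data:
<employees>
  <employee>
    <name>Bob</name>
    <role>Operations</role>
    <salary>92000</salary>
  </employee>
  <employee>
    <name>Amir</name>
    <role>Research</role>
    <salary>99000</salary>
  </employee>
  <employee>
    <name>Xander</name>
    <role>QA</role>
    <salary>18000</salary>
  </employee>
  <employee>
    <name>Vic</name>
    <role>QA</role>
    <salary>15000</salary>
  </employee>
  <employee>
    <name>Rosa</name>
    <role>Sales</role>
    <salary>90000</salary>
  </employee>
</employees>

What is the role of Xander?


Searching for <employee> with <name>Xander</name>
Found at position 3
<role>QA</role>

ANSWER: QA


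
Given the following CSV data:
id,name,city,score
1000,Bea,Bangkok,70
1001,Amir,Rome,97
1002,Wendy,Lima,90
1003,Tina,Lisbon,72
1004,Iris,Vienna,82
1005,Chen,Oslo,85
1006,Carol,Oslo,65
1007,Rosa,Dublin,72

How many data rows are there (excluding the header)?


Counting rows (excluding header):
Header: id,name,city,score
Data rows: 8

ANSWER: 8


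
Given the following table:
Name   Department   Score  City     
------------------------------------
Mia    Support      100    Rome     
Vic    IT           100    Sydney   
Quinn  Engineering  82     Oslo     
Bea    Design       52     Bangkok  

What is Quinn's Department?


Row 3: Quinn
Department = Engineering

ANSWER: Engineering


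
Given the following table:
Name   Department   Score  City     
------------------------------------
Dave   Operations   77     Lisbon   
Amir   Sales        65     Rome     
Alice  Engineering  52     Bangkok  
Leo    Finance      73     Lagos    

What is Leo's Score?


Row 4: Leo
Score = 73

ANSWER: 73


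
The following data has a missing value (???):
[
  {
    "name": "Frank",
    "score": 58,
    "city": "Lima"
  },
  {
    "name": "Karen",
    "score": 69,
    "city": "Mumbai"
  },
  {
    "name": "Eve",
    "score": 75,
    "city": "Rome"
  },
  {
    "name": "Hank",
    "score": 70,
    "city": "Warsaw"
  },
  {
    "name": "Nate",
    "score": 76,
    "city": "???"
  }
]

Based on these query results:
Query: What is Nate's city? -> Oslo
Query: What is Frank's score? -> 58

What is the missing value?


The missing value is Nate's city
From query: Nate's city = Oslo

ANSWER: Oslo


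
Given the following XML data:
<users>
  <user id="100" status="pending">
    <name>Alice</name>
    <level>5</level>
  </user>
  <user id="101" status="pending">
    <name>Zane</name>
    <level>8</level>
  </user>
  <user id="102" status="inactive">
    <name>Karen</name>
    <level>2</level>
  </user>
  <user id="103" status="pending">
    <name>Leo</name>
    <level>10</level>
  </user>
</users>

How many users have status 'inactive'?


Counting users with status='inactive':
  Karen (id=102) -> MATCH
Count: 1

ANSWER: 1


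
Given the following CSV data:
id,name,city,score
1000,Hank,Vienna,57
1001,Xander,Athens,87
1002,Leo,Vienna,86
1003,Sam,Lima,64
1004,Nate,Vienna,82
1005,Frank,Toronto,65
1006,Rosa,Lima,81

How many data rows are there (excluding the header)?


Counting rows (excluding header):
Header: id,name,city,score
Data rows: 7

ANSWER: 7


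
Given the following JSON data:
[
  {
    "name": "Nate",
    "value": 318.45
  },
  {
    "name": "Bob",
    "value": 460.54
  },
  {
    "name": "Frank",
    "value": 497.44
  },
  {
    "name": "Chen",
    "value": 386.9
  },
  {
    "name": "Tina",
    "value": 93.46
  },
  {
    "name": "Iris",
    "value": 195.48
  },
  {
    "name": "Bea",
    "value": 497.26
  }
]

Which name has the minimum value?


Comparing values:
  Nate: 318.45
  Bob: 460.54
  Frank: 497.44
  Chen: 386.9
  Tina: 93.46
  Iris: 195.48
  Bea: 497.26
Minimum: Tina (93.46)

ANSWER: Tina


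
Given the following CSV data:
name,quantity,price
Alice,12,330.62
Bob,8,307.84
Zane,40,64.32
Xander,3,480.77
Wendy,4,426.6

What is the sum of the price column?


Values in 'price' column:
  Row 1: 330.62
  Row 2: 307.84
  Row 3: 64.32
  Row 4: 480.77
  Row 5: 426.6
Sum = 330.62 + 307.84 + 64.32 + 480.77 + 426.6 = 1610.15

ANSWER: 1610.15


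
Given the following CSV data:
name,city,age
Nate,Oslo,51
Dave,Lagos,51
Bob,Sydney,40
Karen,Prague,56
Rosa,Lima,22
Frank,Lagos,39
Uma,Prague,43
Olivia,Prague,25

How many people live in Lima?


Scanning city column for 'Lima':
  Row 5: Rosa -> MATCH
Total matches: 1

ANSWER: 1


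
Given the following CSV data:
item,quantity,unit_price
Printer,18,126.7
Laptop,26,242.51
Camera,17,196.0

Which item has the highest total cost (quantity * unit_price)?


Computing row totals:
  Printer: 2280.6
  Laptop: 6305.26
  Camera: 3332.0
Maximum: Laptop (6305.26)

ANSWER: Laptop


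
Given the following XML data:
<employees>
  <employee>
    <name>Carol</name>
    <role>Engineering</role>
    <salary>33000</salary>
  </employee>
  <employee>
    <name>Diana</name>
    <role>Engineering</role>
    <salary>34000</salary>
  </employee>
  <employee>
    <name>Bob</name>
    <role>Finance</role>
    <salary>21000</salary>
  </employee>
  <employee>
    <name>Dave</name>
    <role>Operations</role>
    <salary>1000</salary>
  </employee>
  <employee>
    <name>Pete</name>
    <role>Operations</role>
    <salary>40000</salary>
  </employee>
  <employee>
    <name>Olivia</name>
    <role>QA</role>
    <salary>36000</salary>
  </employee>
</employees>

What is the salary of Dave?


Searching for <employee> with <name>Dave</name>
Found at position 4
<salary>1000</salary>

ANSWER: 1000


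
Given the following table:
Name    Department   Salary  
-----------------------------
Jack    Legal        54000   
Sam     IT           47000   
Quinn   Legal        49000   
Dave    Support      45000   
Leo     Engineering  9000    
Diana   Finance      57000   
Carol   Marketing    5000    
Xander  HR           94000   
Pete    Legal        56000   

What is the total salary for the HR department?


HR department members:
  Xander: 94000
Total = 94000 = 94000

ANSWER: 94000


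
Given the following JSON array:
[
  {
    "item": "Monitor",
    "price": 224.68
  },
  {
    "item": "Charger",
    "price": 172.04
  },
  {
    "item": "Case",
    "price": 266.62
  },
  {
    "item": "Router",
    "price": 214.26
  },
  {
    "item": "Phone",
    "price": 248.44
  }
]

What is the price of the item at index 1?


Array index 1 -> Charger
price = 172.04

ANSWER: 172.04


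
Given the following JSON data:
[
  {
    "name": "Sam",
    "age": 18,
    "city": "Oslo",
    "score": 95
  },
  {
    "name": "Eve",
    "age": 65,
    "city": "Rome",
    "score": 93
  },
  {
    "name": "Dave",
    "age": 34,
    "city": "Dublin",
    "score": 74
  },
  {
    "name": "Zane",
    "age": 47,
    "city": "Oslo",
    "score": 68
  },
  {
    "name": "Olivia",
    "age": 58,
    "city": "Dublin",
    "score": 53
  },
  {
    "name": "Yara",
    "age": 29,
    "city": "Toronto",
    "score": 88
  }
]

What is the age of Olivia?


Looking up record where name = Olivia
Record index: 4
Field 'age' = 58

ANSWER: 58


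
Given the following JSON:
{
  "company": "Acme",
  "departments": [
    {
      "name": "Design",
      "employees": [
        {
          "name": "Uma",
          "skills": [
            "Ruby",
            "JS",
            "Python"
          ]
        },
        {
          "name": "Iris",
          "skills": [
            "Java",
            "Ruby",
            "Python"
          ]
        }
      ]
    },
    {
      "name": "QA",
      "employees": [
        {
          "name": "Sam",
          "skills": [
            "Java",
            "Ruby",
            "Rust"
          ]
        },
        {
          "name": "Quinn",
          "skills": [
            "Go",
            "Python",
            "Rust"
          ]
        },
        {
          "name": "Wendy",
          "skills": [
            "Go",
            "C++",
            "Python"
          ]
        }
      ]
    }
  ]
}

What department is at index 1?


Path: departments[1].name
Value: QA

ANSWER: QA


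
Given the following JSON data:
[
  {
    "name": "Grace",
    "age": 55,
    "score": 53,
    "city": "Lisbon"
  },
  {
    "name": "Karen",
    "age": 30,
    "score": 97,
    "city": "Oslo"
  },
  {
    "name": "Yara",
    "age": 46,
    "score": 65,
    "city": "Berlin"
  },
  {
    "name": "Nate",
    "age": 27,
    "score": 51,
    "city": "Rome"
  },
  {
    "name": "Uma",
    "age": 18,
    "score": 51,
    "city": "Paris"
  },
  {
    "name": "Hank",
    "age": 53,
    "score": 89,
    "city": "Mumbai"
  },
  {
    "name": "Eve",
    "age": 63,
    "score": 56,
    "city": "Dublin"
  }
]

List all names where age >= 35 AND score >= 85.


Checking both conditions:
  Grace (age=55, score=53) -> no
  Karen (age=30, score=97) -> no
  Yara (age=46, score=65) -> no
  Nate (age=27, score=51) -> no
  Uma (age=18, score=51) -> no
  Hank (age=53, score=89) -> YES
  Eve (age=63, score=56) -> no


ANSWER: Hank


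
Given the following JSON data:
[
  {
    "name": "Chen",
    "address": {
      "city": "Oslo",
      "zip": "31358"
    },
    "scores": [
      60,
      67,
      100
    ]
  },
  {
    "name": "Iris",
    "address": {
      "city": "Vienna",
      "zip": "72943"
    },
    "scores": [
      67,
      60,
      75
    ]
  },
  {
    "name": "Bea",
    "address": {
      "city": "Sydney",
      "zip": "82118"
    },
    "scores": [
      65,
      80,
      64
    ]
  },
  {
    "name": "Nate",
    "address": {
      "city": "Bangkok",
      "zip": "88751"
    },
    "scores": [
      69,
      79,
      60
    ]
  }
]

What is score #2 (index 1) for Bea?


Path: records[2].scores[1]
Value: 80

ANSWER: 80


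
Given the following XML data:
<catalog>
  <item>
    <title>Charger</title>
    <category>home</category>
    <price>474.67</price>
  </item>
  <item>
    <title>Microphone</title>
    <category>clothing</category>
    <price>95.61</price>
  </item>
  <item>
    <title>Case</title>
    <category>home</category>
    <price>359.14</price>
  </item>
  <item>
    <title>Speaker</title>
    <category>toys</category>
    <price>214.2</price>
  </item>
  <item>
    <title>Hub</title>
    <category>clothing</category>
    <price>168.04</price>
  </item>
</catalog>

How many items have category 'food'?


Scanning <item> elements for <category>food</category>:
Count: 0

ANSWER: 0


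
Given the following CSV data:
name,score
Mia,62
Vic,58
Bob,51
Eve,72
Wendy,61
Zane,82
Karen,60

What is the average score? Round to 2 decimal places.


Scores: 62, 58, 51, 72, 61, 82, 60
Sum = 446
Count = 7
Average = 446 / 7 = 63.71

ANSWER: 63.71


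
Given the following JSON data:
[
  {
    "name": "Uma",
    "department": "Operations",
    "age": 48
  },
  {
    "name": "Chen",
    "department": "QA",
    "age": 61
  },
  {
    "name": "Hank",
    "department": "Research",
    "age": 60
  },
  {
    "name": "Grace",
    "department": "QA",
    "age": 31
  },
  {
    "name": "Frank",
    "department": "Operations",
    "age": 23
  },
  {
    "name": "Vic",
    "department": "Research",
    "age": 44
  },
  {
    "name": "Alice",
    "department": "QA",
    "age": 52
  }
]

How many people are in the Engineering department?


Scanning records for department = Engineering
  No matches found
Count: 0

ANSWER: 0


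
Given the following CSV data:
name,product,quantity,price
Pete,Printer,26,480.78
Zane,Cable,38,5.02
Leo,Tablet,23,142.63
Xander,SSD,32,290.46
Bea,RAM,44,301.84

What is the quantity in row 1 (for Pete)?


Row 1: Pete
Column 'quantity' = 26

ANSWER: 26


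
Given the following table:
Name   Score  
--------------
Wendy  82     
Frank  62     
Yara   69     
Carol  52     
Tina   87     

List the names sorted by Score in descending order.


Sorting by Score (descending):
  Tina: 87
  Wendy: 82
  Yara: 69
  Frank: 62
  Carol: 52


ANSWER: Tina, Wendy, Yara, Frank, Carol


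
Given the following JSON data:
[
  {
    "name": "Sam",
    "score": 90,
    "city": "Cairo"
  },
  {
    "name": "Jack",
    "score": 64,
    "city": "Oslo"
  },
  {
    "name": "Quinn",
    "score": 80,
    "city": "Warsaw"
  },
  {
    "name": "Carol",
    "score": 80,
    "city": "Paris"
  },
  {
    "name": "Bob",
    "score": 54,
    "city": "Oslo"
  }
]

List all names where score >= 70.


Filtering records where score >= 70:
  Sam (score=90) -> YES
  Jack (score=64) -> no
  Quinn (score=80) -> YES
  Carol (score=80) -> YES
  Bob (score=54) -> no


ANSWER: Sam, Quinn, Carol


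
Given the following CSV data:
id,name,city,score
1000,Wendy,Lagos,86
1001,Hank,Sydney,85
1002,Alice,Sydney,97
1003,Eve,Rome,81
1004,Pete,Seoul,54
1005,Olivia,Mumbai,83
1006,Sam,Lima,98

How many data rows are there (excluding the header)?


Counting rows (excluding header):
Header: id,name,city,score
Data rows: 7

ANSWER: 7


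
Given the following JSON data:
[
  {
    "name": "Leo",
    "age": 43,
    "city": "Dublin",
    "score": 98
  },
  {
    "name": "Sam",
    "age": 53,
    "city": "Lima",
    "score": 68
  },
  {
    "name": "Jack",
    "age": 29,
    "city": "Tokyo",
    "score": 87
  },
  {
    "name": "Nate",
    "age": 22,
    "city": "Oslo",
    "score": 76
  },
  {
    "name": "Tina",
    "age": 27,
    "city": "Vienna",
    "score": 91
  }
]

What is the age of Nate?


Looking up record where name = Nate
Record index: 3
Field 'age' = 22

ANSWER: 22


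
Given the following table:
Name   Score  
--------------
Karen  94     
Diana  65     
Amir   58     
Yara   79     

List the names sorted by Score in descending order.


Sorting by Score (descending):
  Karen: 94
  Yara: 79
  Diana: 65
  Amir: 58


ANSWER: Karen, Yara, Diana, Amir


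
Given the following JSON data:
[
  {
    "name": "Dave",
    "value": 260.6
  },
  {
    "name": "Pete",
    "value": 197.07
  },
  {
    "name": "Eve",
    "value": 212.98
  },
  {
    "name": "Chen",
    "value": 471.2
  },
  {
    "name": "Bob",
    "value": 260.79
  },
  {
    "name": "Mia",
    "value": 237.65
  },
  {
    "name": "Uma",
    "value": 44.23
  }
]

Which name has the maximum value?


Comparing values:
  Dave: 260.6
  Pete: 197.07
  Eve: 212.98
  Chen: 471.2
  Bob: 260.79
  Mia: 237.65
  Uma: 44.23
Maximum: Chen (471.2)

ANSWER: Chen


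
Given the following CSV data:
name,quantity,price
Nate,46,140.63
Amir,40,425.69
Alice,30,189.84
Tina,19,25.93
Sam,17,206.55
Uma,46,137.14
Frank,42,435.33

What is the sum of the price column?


Values in 'price' column:
  Row 1: 140.63
  Row 2: 425.69
  Row 3: 189.84
  Row 4: 25.93
  Row 5: 206.55
  Row 6: 137.14
  Row 7: 435.33
Sum = 140.63 + 425.69 + 189.84 + 25.93 + 206.55 + 137.14 + 435.33 = 1561.11

ANSWER: 1561.11


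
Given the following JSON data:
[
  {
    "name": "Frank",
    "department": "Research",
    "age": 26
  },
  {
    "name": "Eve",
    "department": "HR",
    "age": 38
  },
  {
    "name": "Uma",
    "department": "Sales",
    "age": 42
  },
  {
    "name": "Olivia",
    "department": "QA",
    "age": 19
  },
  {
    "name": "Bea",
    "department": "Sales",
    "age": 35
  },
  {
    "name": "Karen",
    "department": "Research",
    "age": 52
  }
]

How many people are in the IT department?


Scanning records for department = IT
  No matches found
Count: 0

ANSWER: 0


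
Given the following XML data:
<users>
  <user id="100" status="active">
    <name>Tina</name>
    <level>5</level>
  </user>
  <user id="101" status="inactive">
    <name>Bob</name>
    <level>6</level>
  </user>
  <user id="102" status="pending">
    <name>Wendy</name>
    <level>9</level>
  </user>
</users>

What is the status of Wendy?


Finding user with name = Wendy
user id="102" status="pending"

ANSWER: pending


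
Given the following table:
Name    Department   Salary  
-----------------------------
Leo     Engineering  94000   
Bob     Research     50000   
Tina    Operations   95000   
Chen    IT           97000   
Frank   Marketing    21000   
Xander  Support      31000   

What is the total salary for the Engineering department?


Engineering department members:
  Leo: 94000
Total = 94000 = 94000

ANSWER: 94000


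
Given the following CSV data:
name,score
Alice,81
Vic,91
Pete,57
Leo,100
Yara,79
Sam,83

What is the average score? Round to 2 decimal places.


Scores: 81, 91, 57, 100, 79, 83
Sum = 491
Count = 6
Average = 491 / 6 = 81.83

ANSWER: 81.83


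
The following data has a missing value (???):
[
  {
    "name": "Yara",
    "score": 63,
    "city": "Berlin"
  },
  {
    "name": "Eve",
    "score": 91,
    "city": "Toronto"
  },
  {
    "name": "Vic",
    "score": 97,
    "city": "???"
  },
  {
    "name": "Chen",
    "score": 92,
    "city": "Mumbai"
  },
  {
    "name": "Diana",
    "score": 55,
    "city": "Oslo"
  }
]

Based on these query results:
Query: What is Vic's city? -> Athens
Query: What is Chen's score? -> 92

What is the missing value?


The missing value is Vic's city
From query: Vic's city = Athens

ANSWER: Athens


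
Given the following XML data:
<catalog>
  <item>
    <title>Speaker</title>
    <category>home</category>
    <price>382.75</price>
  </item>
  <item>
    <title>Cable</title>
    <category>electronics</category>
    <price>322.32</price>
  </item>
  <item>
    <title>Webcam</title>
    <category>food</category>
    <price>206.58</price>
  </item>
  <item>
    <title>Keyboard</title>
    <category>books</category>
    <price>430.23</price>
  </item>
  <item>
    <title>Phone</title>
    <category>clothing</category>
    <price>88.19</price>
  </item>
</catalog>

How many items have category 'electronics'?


Scanning <item> elements for <category>electronics</category>:
  Item 2: Cable -> MATCH
Count: 1

ANSWER: 1


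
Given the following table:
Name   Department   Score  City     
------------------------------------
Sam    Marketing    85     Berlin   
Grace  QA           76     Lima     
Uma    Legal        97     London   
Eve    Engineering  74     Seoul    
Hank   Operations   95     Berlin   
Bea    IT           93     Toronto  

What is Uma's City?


Row 3: Uma
City = London

ANSWER: London
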